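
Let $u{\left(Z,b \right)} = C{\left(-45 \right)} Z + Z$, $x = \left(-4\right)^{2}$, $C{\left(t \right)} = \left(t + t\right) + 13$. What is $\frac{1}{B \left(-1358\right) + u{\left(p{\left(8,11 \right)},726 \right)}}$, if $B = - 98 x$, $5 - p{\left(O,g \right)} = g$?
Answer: $\frac{1}{2129800} \approx 4.6953 \cdot 10^{-7}$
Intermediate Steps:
$p{\left(O,g \right)} = 5 - g$
$C{\left(t \right)} = 13 + 2 t$ ($C{\left(t \right)} = 2 t + 13 = 13 + 2 t$)
$x = 16$
$u{\left(Z,b \right)} = - 76 Z$ ($u{\left(Z,b \right)} = \left(13 + 2 \left(-45\right)\right) Z + Z = \left(13 - 90\right) Z + Z = - 77 Z + Z = - 76 Z$)
$B = -1568$ ($B = \left(-98\right) 16 = -1568$)
$\frac{1}{B \left(-1358\right) + u{\left(p{\left(8,11 \right)},726 \right)}} = \frac{1}{\left(-1568\right) \left(-1358\right) - 76 \left(5 - 11\right)} = \frac{1}{2129344 - 76 \left(5 - 11\right)} = \frac{1}{2129344 - -456} = \frac{1}{2129344 + 456} = \frac{1}{2129800}$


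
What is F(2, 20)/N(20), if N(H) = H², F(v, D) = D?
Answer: 1/20 ≈ 0.050000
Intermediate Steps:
F(2, 20)/N(20) = 20/(20²) = 20/400 = 20*(1/400) = 1/20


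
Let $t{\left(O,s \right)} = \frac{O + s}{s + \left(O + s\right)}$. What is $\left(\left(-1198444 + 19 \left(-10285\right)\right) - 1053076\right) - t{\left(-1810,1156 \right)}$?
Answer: $- \frac{614180358}{251} \approx -2.4469 \cdot 10^{6}$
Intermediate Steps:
$t{\left(O,s \right)} = \frac{O + s}{O + 2 s}$
$\left(\left(-1198444 + 19 \left(-10285\right)\right) - 1053076\right) - t{\left(-1810,1156 \right)} = \left(\left(-1198444 + 19 \left(-10285\right)\right) - 1053076\right) - \frac{-1810 + 1156}{-1810 + 2 \cdot 1156} = \left(\left(-1198444 - 195415\right) - 1053076\right) - \frac{1}{-1810 + 2312} \left(-654\right) = \left(-1393859 - 1053076\right) - \frac{1}{502} \left(-654\right) = -2446935 - \frac{1}{502} \left(-654\right) = -2446935 - - \frac{327}{251} = -2446935 + \frac{327}{251} = - \frac{614180358}{251}$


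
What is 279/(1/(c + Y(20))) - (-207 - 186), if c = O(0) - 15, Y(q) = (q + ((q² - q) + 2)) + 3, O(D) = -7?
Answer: 107250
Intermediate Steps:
Y(q) = 5 + q² (Y(q) = (q + (2 + q² - q)) + 3 = (2 + q²) + 3 = 5 + q²)
c = -22 (c = -7 - 15 = -22)
279/(1/(c + Y(20))) - (-207 - 186) = 279/(1/(-22 + (5 + 20²))) - (-207 - 186) = 279/(1/(-22 + (5 + 400))) - 1*(-393) = 279/(1/(-22 + 405)) + 393 = 279/(1/383) + 393 = 279*383 + 393 = 106857 + 393 = 107250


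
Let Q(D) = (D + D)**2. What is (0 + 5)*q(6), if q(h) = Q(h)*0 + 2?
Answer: 10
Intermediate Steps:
Q(D) = 4*D**2 (Q(D) = (2*D)**2 = 4*D**2)
q(h) = 2 (q(h) = (4*h**2)*0 + 2 = 0 + 2 = 2)
(0 + 5)*q(6) = (0 + 5)*2 = 5*2 = 10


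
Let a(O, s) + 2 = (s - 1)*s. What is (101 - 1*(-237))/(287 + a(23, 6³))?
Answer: 338/46725 ≈ 0.0072338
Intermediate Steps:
a(O, s) = -2 + s*(-1 + s) (a(O, s) = -2 + (s - 1)*s = -2 + (-1 + s)*s = -2 + s*(-1 + s))
(101 - 1*(-237))/(287 + a(23, 6³)) = (101 - 1*(-237))/(287 + (-2 + (6³)² - 1*6³)) = (101 + 237)/(287 + (-2 + 216² - 1*216)) = 338/(287 + (-2 + 46656 - 216)) = 338/(287 + 46438) = 338/46725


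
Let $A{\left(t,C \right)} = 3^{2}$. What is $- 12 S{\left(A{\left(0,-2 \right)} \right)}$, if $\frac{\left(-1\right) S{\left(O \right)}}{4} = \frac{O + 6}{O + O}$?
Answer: $40$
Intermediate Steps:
$A{\left(t,C \right)} = 9$
$S{\left(O \right)} = - \frac{2 \left(6 + O\right)}{O}$ ($S{\left(O \right)} = - 4 \frac{O + 6}{O + O} = - 4 \frac{6 + O}{2 O} = - \frac{2 \left(6 + O\right)}{O}$)
$- 12 S{\left(A{\left(0,-2 \right)} \right)} = - 12 \left(-2 - \frac{12}{9}\right) = - 12 \left(-2 - \frac{4}{3}\right) = \left(-12\right) \left(- \frac{10}{3}\right) = 40$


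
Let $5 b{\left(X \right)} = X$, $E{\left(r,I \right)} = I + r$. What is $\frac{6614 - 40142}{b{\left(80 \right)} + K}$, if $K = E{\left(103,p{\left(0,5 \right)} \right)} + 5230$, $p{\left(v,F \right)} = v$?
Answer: $- \frac{11176}{1783} \approx -6.2681$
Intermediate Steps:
$K = 5333$ ($K = \left(0 + 103\right) + 5230 = 103 + 5230 = 5333$)
$b{\left(X \right)} = \frac{X}{5}$
$\frac{6614 - 40142}{b{\left(80 \right)} + K} = \frac{6614 - 40142}{\frac{1}{5} \cdot 80 + 5333} = - \frac{33528}{16 + 5333} = - \frac{33528}{5349} = \left(-33528\right) \frac{1}{5349} = - \frac{11176}{1783}$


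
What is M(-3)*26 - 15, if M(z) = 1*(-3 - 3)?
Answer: -171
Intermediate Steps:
M(z) = -6 (M(z) = 1*(-6) = -6)
M(-3)*26 - 15 = -6*26 - 15 = -156 - 15 = -171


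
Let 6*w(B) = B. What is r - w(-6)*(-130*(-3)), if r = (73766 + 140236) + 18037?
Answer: 232429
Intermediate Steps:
r = 232039 (r = 214002 + 18037 = 232039)
w(B) = B/6
r - w(-6)*(-130*(-3)) = 232039 - (1/6)*(-6)*(-130*(-3)) = 232039 - (-1)*390 = 232039 - 1*(-390) = 232039 + 390 = 232429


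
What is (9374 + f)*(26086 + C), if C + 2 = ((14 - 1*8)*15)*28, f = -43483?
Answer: -975653836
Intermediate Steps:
C = 2518 (C = -2 + ((14 - 1*8)*15)*28 = -2 + ((14 - 8)*15)*28 = -2 + (6*15)*28 = -2 + 90*28 = -2 + 2520 = 2518)
(9374 + f)*(26086 + C) = (9374 - 43483)*(26086 + 2518) = -34109*28604 = -975653836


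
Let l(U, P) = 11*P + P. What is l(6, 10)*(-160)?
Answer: -19200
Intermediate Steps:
l(U, P) = 12*P
l(6, 10)*(-160) = (12*10)*(-160) = 120*(-160) = -19200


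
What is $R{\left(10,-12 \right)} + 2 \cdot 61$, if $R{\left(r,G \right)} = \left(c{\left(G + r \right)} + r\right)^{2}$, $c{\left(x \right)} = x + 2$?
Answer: $222$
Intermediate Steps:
$c{\left(x \right)} = 2 + x$
$R{\left(r,G \right)} = \left(2 + G + 2 r\right)^{2}$ ($R{\left(r,G \right)} = \left(\left(2 + \left(G + r\right)\right) + r\right)^{2} = \left(\left(2 + G + r\right) + r\right)^{2} = \left(2 + G + 2 r\right)^{2}$)
$R{\left(10,-12 \right)} + 2 \cdot 61 = \left(2 - 12 + 2 \cdot 10\right)^{2} + 2 \cdot 61 = \left(2 - 12 + 20\right)^{2} + 122 = 10^{2} + 122 = 100 + 122 = 222$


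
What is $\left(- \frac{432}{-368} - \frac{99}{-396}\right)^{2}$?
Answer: $\frac{17161}{8464} \approx 2.0275$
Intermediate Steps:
$\left(- \frac{432}{-368} - \frac{99}{-396}\right)^{2} = \left(\left(-432\right) \left(- \frac{1}{368}\right) - - \frac{1}{4}\right)^{2} = \left(\frac{27}{23} + \frac{1}{4}\right)^{2} = \left(\frac{131}{92}\right)^{2} = \frac{17161}{8464}$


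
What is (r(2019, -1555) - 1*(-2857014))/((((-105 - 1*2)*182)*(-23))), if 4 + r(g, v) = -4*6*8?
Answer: 1428409/223951 ≈ 6.3782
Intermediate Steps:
r(g, v) = -196 (r(g, v) = -4 - 4*6*8 = -4 - 24*8 = -4 - 192 = -196)
(r(2019, -1555) - 1*(-2857014))/((((-105 - 1*2)*182)*(-23))) = (-196 - 1*(-2857014))/((((-105 - 1*2)*182)*(-23))) = (-196 + 2857014)/((((-105 - 2)*182)*(-23))) = 2856818/((-107*182*(-23))) = 2856818/((-19474*(-23))) = 2856818/447902 = 2856818*(1/447902) = 1428409/223951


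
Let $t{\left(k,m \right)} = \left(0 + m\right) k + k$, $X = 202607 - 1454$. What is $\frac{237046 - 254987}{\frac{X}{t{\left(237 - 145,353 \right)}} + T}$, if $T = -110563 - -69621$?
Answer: $\frac{194767496}{444399301} \approx 0.43827$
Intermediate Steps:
$X = 201153$
$t{\left(k,m \right)} = k + k m$ ($t{\left(k,m \right)} = m k + k = k m + k = k + k m$)
$T = -40942$ ($T = -110563 + 69621 = -40942$)
$\frac{237046 - 254987}{\frac{X}{t{\left(237 - 145,353 \right)}} + T} = \frac{237046 - 254987}{\frac{201153}{\left(237 - 145\right) \left(1 + 353\right)} - 40942} = - \frac{17941}{\frac{201153}{\left(237 - 145\right) 354} - 40942} = - \frac{17941}{\frac{201153}{92 \cdot 354} - 40942} = - \frac{17941}{\frac{201153}{32568} - 40942} = - \frac{17941}{201153 \cdot \frac{1}{32568} - 40942} = - \frac{17941}{\frac{67051}{10856} - 40942} = - \frac{17941}{- \frac{444399301}{10856}} = \left(-17941\right) \left(- \frac{10856}{444399301}\right) = \frac{194767496}{444399301}$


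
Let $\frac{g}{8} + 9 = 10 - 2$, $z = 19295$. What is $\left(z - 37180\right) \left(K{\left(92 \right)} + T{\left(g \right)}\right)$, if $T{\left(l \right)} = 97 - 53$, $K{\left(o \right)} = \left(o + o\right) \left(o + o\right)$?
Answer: $-606301500$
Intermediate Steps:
$g = -8$ ($g = -72 + 8 \left(10 - 2\right) = -72 + 8 \cdot 8 = -72 + 64 = -8$)
$K{\left(o \right)} = 4 o^{2}$ ($K{\left(o \right)} = 2 o 2 o = 4 o^{2}$)
$T{\left(l \right)} = 44$ ($T{\left(l \right)} = 97 - 53 = 44$)
$\left(z - 37180\right) \left(K{\left(92 \right)} + T{\left(g \right)}\right) = \left(19295 - 37180\right) \left(4 \cdot 92^{2} + 44\right) = - 17885 \left(4 \cdot 8464 + 44\right) = - 17885 \left(33856 + 44\right) = \left(-17885\right) 33900 = -606301500$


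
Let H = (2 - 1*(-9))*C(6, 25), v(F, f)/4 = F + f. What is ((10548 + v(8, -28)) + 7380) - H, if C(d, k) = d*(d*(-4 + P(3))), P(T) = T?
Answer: 18244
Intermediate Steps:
v(F, f) = 4*F + 4*f (v(F, f) = 4*(F + f) = 4*F + 4*f)
C(d, k) = -d**2 (C(d, k) = d*(d*(-4 + 3)) = d*(d*(-1)) = d*(-d) = -d**2)
H = -396 (H = (2 - 1*(-9))*(-1*6**2) = (2 + 9)*(-1*36) = 11*(-36) = -396)
((10548 + v(8, -28)) + 7380) - H = ((10548 + (4*8 + 4*(-28))) + 7380) - 1*(-396) = ((10548 + (32 - 112)) + 7380) + 396 = ((10548 - 80) + 7380) + 396 = (10468 + 7380) + 396 = 17848 + 396 = 18244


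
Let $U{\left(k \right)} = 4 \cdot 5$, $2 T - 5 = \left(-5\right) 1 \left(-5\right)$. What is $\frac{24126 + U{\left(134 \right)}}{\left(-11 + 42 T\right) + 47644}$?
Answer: $\frac{24146}{48263} \approx 0.5003$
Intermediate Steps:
$T = 15$ ($T = \frac{5}{2} + \frac{\left(-5\right) 1 \left(-5\right)}{2} = \frac{5}{2} + \frac{\left(-5\right) \left(-5\right)}{2} = \frac{5}{2} + \frac{1}{2} \cdot 25 = \frac{5}{2} + \frac{25}{2} = 15$)
$U{\left(k \right)} = 20$
$\frac{24126 + U{\left(134 \right)}}{\left(-11 + 42 T\right) + 47644} = \frac{24126 + 20}{\left(-11 + 42 \cdot 15\right) + 47644} = \frac{24146}{\left(-11 + 630\right) + 47644} = \frac{24146}{619 + 47644} = \frac{24146}{48263}$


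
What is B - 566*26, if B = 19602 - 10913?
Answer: -6027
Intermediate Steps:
B = 8689
B - 566*26 = 8689 - 566*26 = 8689 - 1*14716 = 8689 - 14716 = -6027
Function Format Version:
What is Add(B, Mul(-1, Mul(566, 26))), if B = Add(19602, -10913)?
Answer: -6027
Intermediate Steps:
B = 8689
Add(B, Mul(-1, Mul(566, 26))) = Add(8689, Mul(-1, Mul(566, 26))) = Add(8689, Mul(-1, 14716)) = Add(8689, -14716) = -6027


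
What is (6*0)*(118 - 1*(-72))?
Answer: 0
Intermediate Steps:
(6*0)*(118 - 1*(-72)) = 0*(118 + 72) = 0*190 = 0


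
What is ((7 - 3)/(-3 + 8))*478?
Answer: 1912/5 ≈ 382.40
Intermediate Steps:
((7 - 3)/(-3 + 8))*478 = (4/5)*478 = (4*(⅕))*478 = (⅘)*478 = 1912/5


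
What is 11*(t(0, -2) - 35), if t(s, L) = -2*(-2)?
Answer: -341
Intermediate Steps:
t(s, L) = 4
11*(t(0, -2) - 35) = 11*(4 - 35) = 11*(-31) = -341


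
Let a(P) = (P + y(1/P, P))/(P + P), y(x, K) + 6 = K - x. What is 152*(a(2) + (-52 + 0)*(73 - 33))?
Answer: -316255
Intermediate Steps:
y(x, K) = -6 + K - x (y(x, K) = -6 + (K - x) = -6 + K - x)
a(P) = (-6 - 1/P + 2*P)/(2*P) (a(P) = (P + (-6 + P - 1/P))/(P + P) = (P + (-6 + P - 1/P))/((2*P)) = (-6 - 1/P + 2*P)*(1/(2*P)) = (-6 - 1/P + 2*P)/(2*P))
152*(a(2) + (-52 + 0)*(73 - 33)) = 152*((1 - 3/2 - ½/2²) + (-52 + 0)*(73 - 33)) = 152*((1 - 3*½ - ½*¼) - 52*40) = 152*((1 - 3/2 - ⅛) - 2080) = 152*(-5/8 - 2080) = 152*(-16645/8) = -316255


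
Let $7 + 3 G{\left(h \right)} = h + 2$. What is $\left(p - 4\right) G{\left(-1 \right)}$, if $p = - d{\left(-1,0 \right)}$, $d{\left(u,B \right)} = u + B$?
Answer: $6$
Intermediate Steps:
$d{\left(u,B \right)} = B + u$
$G{\left(h \right)} = - \frac{5}{3} + \frac{h}{3}$ ($G{\left(h \right)} = - \frac{7}{3} + \frac{h + 2}{3} = - \frac{7}{3} + \frac{2 + h}{3} = - \frac{7}{3} + \left(\frac{2}{3} + \frac{h}{3}\right) = - \frac{5}{3} + \frac{h}{3}$)
$p = 1$ ($p = - (0 - 1) = \left(-1\right) \left(-1\right) = 1$)
$\left(p - 4\right) G{\left(-1 \right)} = \left(1 - 4\right) \left(- \frac{5}{3} + \frac{1}{3} \left(-1\right)\right) = - 3 \left(- \frac{5}{3} - \frac{1}{3}\right) = \left(-3\right) \left(-2\right) = 6$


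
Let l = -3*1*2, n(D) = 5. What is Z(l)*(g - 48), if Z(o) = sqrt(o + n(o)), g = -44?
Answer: -92*I ≈ -92.0*I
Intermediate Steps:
l = -6 (l = -3*2 = -6)
Z(o) = sqrt(5 + o) (Z(o) = sqrt(o + 5) = sqrt(5 + o))
Z(l)*(g - 48) = sqrt(5 - 6)*(-44 - 48) = sqrt(-1)*(-92) = I*(-92) = -92*I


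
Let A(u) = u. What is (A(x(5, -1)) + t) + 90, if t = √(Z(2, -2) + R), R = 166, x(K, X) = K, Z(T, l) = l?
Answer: 95 + 2*√41 ≈ 107.81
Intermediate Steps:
t = 2*√41 (t = √(-2 + 166) = √164 = 2*√41 ≈ 12.806)
(A(x(5, -1)) + t) + 90 = (5 + 2*√41) + 90 = 95 + 2*√41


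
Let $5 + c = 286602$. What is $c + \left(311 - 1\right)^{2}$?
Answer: $382697$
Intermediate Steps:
$c = 286597$ ($c = -5 + 286602 = 286597$)
$c + \left(311 - 1\right)^{2} = 286597 + \left(311 - 1\right)^{2} = 286597 + 310^{2} = 286597 + 96100 = 382697$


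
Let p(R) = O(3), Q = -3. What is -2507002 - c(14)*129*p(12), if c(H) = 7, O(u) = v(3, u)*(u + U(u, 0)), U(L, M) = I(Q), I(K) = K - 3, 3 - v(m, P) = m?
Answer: -2507002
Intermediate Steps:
v(m, P) = 3 - m
I(K) = -3 + K
U(L, M) = -6 (U(L, M) = -3 - 3 = -6)
O(u) = 0 (O(u) = (3 - 1*3)*(u - 6) = (3 - 3)*(-6 + u) = 0*(-6 + u) = 0)
p(R) = 0
-2507002 - c(14)*129*p(12) = -2507002 - 7*129*0 = -2507002 - 903*0 = -2507002 - 1*0 = -2507002 + 0 = -2507002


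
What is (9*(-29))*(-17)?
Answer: 4437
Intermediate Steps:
(9*(-29))*(-17) = -261*(-17) = 4437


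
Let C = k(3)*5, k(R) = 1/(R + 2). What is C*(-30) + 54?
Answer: 24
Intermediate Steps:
k(R) = 1/(2 + R)
C = 1 (C = 5/(2 + 3) = 5/5 = (⅕)*5 = 1)
C*(-30) + 54 = 1*(-30) + 54 = -30 + 54 = 24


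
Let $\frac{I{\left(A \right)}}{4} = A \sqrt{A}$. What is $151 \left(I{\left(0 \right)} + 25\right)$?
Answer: $3775$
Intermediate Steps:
$I{\left(A \right)} = 4 A^{\frac{3}{2}}$ ($I{\left(A \right)} = 4 A \sqrt{A} = 4 A^{\frac{3}{2}}$)
$151 \left(I{\left(0 \right)} + 25\right) = 151 \left(4 \cdot 0^{\frac{3}{2}} + 25\right) = 151 \left(4 \cdot 0 + 25\right) = 151 \left(0 + 25\right) = 151 \cdot 25 = 3775$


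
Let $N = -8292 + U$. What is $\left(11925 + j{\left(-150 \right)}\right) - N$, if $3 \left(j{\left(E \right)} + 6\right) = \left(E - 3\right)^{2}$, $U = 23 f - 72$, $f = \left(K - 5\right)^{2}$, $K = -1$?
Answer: $27258$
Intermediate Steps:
$f = 36$ ($f = \left(-1 - 5\right)^{2} = \left(-6\right)^{2} = 36$)
$U = 756$ ($U = 23 \cdot 36 - 72 = 828 - 72 = 756$)
$j{\left(E \right)} = -6 + \frac{\left(-3 + E\right)^{2}}{3}$ ($j{\left(E \right)} = -6 + \frac{\left(E - 3\right)^{2}}{3} = -6 + \frac{\left(-3 + E\right)^{2}}{3}$)
$N = -7536$ ($N = -8292 + 756 = -7536$)
$\left(11925 + j{\left(-150 \right)}\right) - N = \left(11925 - \left(6 - \frac{\left(-3 - 150\right)^{2}}{3}\right)\right) - -7536 = \left(11925 - \left(6 - \frac{\left(-153\right)^{2}}{3}\right)\right) + 7536 = \left(11925 + \left(-6 + \frac{1}{3} \cdot 23409\right)\right) + 7536 = \left(11925 + \left(-6 + 7803\right)\right) + 7536 = \left(11925 + 7797\right) + 7536 = 19722 + 7536 = 27258$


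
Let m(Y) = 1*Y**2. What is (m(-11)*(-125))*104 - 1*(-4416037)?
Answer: 2843037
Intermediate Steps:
m(Y) = Y**2
(m(-11)*(-125))*104 - 1*(-4416037) = ((-11)**2*(-125))*104 - 1*(-4416037) = (121*(-125))*104 + 4416037 = -15125*104 + 4416037 = -1573000 + 4416037 = 2843037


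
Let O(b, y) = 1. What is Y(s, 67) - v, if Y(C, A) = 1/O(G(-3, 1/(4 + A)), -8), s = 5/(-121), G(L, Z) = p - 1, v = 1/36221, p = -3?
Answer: 36220/36221 ≈ 0.99997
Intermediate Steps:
v = 1/36221 ≈ 2.7608e-5
G(L, Z) = -4 (G(L, Z) = -3 - 1 = -4)
s = -5/121 (s = 5*(-1/121) = -5/121 ≈ -0.041322)
Y(C, A) = 1 (Y(C, A) = 1/1 = 1)
Y(s, 67) - v = 1 - 1*1/36221 = 1 - 1/36221 = 36220/36221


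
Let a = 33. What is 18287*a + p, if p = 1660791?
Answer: 2264262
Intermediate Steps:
18287*a + p = 18287*33 + 1660791 = 603471 + 1660791 = 2264262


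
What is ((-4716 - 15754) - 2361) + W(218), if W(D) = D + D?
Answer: -22395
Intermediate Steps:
W(D) = 2*D
((-4716 - 15754) - 2361) + W(218) = ((-4716 - 15754) - 2361) + 2*218 = (-20470 - 2361) + 436 = -22831 + 436 = -22395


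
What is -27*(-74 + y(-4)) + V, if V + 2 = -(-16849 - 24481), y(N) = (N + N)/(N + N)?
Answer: 43299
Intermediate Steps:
y(N) = 1 (y(N) = (2*N)/((2*N)) = (2*N)*(1/(2*N)) = 1)
V = 41328 (V = -2 - (-16849 - 24481) = -2 - 1*(-41330) = -2 + 41330 = 41328)
-27*(-74 + y(-4)) + V = -27*(-74 + 1) + 41328 = -27*(-73) + 41328 = 1971 + 41328 = 43299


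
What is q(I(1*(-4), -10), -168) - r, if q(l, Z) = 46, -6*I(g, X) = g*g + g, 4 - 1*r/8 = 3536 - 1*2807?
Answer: 5846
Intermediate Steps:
r = -5800 (r = 32 - 8*(3536 - 1*2807) = 32 - 8*(3536 - 2807) = 32 - 8*729 = 32 - 5832 = -5800)
I(g, X) = -g/6 - g**2/6 (I(g, X) = -(g*g + g)/6 = -(g**2 + g)/6 = -(g + g**2)/6 = -g/6 - g**2/6)
q(I(1*(-4), -10), -168) - r = 46 - 1*(-5800) = 46 + 5800 = 5846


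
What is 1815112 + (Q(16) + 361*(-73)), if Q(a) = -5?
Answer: 1788754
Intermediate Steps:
1815112 + (Q(16) + 361*(-73)) = 1815112 + (-5 + 361*(-73)) = 1815112 + (-5 - 26353) = 1815112 - 26358 = 1788754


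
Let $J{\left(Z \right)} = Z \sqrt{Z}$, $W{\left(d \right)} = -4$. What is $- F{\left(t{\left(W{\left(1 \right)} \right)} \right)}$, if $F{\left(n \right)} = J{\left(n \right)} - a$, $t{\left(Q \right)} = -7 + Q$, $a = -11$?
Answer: $-11 + 11 i \sqrt{11} \approx -11.0 + 36.483 i$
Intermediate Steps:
$J{\left(Z \right)} = Z^{\frac{3}{2}}$
$F{\left(n \right)} = 11 + n^{\frac{3}{2}}$ ($F{\left(n \right)} = n^{\frac{3}{2}} - -11 = n^{\frac{3}{2}} + 11 = 11 + n^{\frac{3}{2}}$)
$- F{\left(t{\left(W{\left(1 \right)} \right)} \right)} = - (11 + \left(-7 - 4\right)^{\frac{3}{2}}) = - (11 + \left(-11\right)^{\frac{3}{2}}) = - (11 - 11 i \sqrt{11}) = -11 + 11 i \sqrt{11}$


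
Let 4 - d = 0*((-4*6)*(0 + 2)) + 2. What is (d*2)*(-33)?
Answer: -132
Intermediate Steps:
d = 2 (d = 4 - (0*((-4*6)*(0 + 2)) + 2) = 4 - (0*(-24*2) + 2) = 4 - (0*(-48) + 2) = 4 - (0 + 2) = 4 - 1*2 = 4 - 2 = 2)
(d*2)*(-33) = (2*2)*(-33) = 4*(-33) = -132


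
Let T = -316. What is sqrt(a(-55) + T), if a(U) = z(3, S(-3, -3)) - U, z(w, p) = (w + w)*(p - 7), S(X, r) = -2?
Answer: 3*I*sqrt(35) ≈ 17.748*I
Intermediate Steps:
z(w, p) = 2*w*(-7 + p) (z(w, p) = (2*w)*(-7 + p) = 2*w*(-7 + p))
a(U) = -54 - U (a(U) = 2*3*(-7 - 2) - U = 2*3*(-9) - U = -54 - U)
sqrt(a(-55) + T) = sqrt((-54 - 1*(-55)) - 316) = sqrt((-54 + 55) - 316) = sqrt(1 - 316) = sqrt(-315) = 3*I*sqrt(35)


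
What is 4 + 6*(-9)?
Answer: -50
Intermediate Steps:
4 + 6*(-9) = 4 - 54 = -50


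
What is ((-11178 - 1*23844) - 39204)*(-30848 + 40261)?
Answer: -698689338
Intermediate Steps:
((-11178 - 1*23844) - 39204)*(-30848 + 40261) = ((-11178 - 23844) - 39204)*9413 = (-35022 - 39204)*9413 = -74226*9413 = -698689338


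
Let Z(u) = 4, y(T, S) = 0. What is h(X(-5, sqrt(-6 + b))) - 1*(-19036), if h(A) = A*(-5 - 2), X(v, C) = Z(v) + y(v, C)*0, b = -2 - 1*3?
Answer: 19008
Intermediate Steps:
b = -5 (b = -2 - 3 = -5)
X(v, C) = 4 (X(v, C) = 4 + 0*0 = 4 + 0 = 4)
h(A) = -7*A (h(A) = A*(-7) = -7*A)
h(X(-5, sqrt(-6 + b))) - 1*(-19036) = -7*4 - 1*(-19036) = -28 + 19036 = 19008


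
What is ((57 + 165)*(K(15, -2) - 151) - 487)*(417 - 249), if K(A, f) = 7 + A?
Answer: -4893000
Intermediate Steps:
((57 + 165)*(K(15, -2) - 151) - 487)*(417 - 249) = ((57 + 165)*((7 + 15) - 151) - 487)*(417 - 249) = (222*(22 - 151) - 487)*168 = (222*(-129) - 487)*168 = (-28638 - 487)*168 = -29125*168 = -4893000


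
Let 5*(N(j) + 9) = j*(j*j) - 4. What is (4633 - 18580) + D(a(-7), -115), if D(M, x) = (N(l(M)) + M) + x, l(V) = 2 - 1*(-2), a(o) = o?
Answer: -14066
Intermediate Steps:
l(V) = 4 (l(V) = 2 + 2 = 4)
N(j) = -49/5 + j³/5 (N(j) = -9 + (j*(j*j) - 4)/5 = -9 + (j*j² - 4)/5 = -9 + (j³ - 4)/5 = -9 + (-4 + j³)/5 = -9 + (-⅘ + j³/5) = -49/5 + j³/5)
D(M, x) = 3 + M + x (D(M, x) = ((-49/5 + (⅕)*4³) + M) + x = ((-49/5 + (⅕)*64) + M) + x = ((-49/5 + 64/5) + M) + x = (3 + M) + x = 3 + M + x)
(4633 - 18580) + D(a(-7), -115) = (4633 - 18580) + (3 - 7 - 115) = -13947 - 119 = -14066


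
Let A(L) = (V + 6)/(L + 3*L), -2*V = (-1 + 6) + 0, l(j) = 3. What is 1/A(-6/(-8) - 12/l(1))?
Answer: -26/7 ≈ -3.7143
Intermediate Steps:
V = -5/2 (V = -((-1 + 6) + 0)/2 = -(5 + 0)/2 = -½*5 = -5/2 ≈ -2.5000)
A(L) = 7/(8*L) (A(L) = (-5/2 + 6)/(L + 3*L) = 7/(2*((4*L))) = 7*(1/(4*L))/2 = 7/(8*L))
1/A(-6/(-8) - 12/l(1)) = 1/(7/(8*(-6/(-8) - 12/3))) = 1/(7/(8*(-6*(-⅛) - 12*⅓))) = 1/(7/(8*(¾ - 4))) = 1/(7/(8*(-13/4))) = 1/((7/8)*(-4/13)) = 1/(-7/26) = -26/7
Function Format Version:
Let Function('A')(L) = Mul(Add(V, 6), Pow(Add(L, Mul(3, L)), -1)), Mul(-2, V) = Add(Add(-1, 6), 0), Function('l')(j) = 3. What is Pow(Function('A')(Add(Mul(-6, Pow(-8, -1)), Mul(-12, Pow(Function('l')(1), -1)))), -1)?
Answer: Rational(-26, 7) ≈ -3.7143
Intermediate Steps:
V = Rational(-5, 2) (V = Mul(Rational(-1, 2), Add(Add(-1, 6), 0)) = Mul(Rational(-1, 2), Add(5, 0)) = Mul(Rational(-1, 2), 5) = Rational(-5, 2) ≈ -2.5000)
Function('A')(L) = Mul(Rational(7, 8), Pow(L, -1)) (Function('A')(L) = Mul(Add(Rational(-5, 2), 6), Pow(Add(L, Mul(3, L)), -1)) = Mul(Rational(7, 2), Pow(Mul(4, L), -1)) = Mul(Rational(7, 2), Mul(Rational(1, 4), Pow(L, -1))) = Mul(Rational(7, 8), Pow(L, -1)))
Pow(Function('A')(Add(Mul(-6, Pow(-8, -1)), Mul(-12, Pow(Function('l')(1), -1)))), -1) = Pow(Mul(Rational(7, 8), Pow(Add(Mul(-6, Pow(-8, -1)), Mul(-12, Pow(3, -1))), -1)), -1) = Pow(Mul(Rational(7, 8), Pow(Add(Mul(-6, Rational(-1, 8)), Mul(-12, Rational(1, 3))), -1)), -1) = Pow(Mul(Rational(7, 8), Pow(Add(Rational(3, 4), -4), -1)), -1) = Pow(Mul(Rational(7, 8), Pow(Rational(-13, 4), -1)), -1) = Pow(Mul(Rational(7, 8), Rational(-4, 13)), -1) = Pow(Rational(-7, 26), -1) = Rational(-26, 7)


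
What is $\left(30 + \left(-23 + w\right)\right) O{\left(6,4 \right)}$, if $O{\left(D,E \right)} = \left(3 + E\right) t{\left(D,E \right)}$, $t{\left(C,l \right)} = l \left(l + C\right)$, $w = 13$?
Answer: $5600$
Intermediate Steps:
$t{\left(C,l \right)} = l \left(C + l\right)$
$O{\left(D,E \right)} = E \left(3 + E\right) \left(D + E\right)$ ($O{\left(D,E \right)} = \left(3 + E\right) E \left(D + E\right) = E \left(3 + E\right) \left(D + E\right)$)
$\left(30 + \left(-23 + w\right)\right) O{\left(6,4 \right)} = \left(30 + \left(-23 + 13\right)\right) 4 \left(3 + 4\right) \left(6 + 4\right) = \left(30 - 10\right) 4 \cdot 7 \cdot 10 = 20 \cdot 280 = 5600$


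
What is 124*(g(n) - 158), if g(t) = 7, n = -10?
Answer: -18724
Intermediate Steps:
124*(g(n) - 158) = 124*(7 - 158) = 124*(-151) = -18724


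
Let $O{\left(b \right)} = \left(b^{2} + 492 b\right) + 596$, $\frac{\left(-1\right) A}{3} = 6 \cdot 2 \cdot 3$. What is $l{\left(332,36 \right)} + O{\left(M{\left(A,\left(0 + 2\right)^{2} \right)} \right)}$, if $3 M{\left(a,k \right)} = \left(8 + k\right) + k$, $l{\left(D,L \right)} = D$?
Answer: $\frac{32224}{9} \approx 3580.4$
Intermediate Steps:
$A = -108$ ($A = - 3 \cdot 6 \cdot 2 \cdot 3 = - 3 \cdot 12 \cdot 3 = \left(-3\right) 36 = -108$)
$M{\left(a,k \right)} = \frac{8}{3} + \frac{2 k}{3}$ ($M{\left(a,k \right)} = \frac{\left(8 + k\right) + k}{3} = \frac{8 + 2 k}{3} = \frac{8}{3} + \frac{2 k}{3}$)
$O{\left(b \right)} = 596 + b^{2} + 492 b$
$l{\left(332,36 \right)} + O{\left(M{\left(A,\left(0 + 2\right)^{2} \right)} \right)} = 332 + \left(596 + \left(\frac{8}{3} + \frac{2 \left(0 + 2\right)^{2}}{3}\right)^{2} + 492 \left(\frac{8}{3} + \frac{2 \left(0 + 2\right)^{2}}{3}\right)\right) = 332 + \left(596 + \left(\frac{8}{3} + \frac{2 \cdot 2^{2}}{3}\right)^{2} + 492 \left(\frac{8}{3} + \frac{2 \cdot 2^{2}}{3}\right)\right) = 332 + \left(596 + \left(\frac{8}{3} + \frac{2}{3} \cdot 4\right)^{2} + 492 \left(\frac{8}{3} + \frac{2}{3} \cdot 4\right)\right) = 332 + \left(596 + \left(\frac{8}{3} + \frac{8}{3}\right)^{2} + 492 \left(\frac{8}{3} + \frac{8}{3}\right)\right) = 332 + \left(596 + \left(\frac{16}{3}\right)^{2} + 492 \cdot \frac{16}{3}\right) = 332 + \left(596 + \frac{256}{9} + 2624\right) = 332 + \frac{29236}{9} = \frac{32224}{9}$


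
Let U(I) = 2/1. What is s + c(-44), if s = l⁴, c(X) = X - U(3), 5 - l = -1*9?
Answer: 38370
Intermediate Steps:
l = 14 (l = 5 - (-1)*9 = 5 - 1*(-9) = 5 + 9 = 14)
U(I) = 2 (U(I) = 2*1 = 2)
c(X) = -2 + X (c(X) = X - 1*2 = X - 2 = -2 + X)
s = 38416 (s = 14⁴ = 38416)
s + c(-44) = 38416 + (-2 - 44) = 38416 - 46 = 38370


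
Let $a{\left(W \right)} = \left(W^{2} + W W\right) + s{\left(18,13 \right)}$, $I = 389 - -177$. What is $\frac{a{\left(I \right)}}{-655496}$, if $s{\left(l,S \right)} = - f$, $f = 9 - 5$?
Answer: $- \frac{160177}{163874} \approx -0.97744$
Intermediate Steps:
$I = 566$ ($I = 389 + 177 = 566$)
$f = 4$
$s{\left(l,S \right)} = -4$ ($s{\left(l,S \right)} = \left(-1\right) 4 = -4$)
$a{\left(W \right)} = -4 + 2 W^{2}$ ($a{\left(W \right)} = \left(W^{2} + W W\right) - 4 = \left(W^{2} + W^{2}\right) - 4 = 2 W^{2} - 4 = -4 + 2 W^{2}$)
$\frac{a{\left(I \right)}}{-655496} = \frac{-4 + 2 \cdot 566^{2}}{-655496} = \left(-4 + 2 \cdot 320356\right) \left(- \frac{1}{655496}\right) = \left(-4 + 640712\right) \left(- \frac{1}{655496}\right) = 640708 \left(- \frac{1}{655496}\right) = - \frac{160177}{163874}$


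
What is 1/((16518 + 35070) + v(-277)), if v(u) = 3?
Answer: 1/51591 ≈ 1.9383e-5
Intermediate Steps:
1/((16518 + 35070) + v(-277)) = 1/((16518 + 35070) + 3) = 1/(51588 + 3) = 1/51591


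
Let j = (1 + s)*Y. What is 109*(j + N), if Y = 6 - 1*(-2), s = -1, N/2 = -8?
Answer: -1744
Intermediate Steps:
N = -16 (N = 2*(-8) = -16)
Y = 8 (Y = 6 + 2 = 8)
j = 0 (j = (1 - 1)*8 = 0*8 = 0)
109*(j + N) = 109*(0 - 16) = 109*(-16) = -1744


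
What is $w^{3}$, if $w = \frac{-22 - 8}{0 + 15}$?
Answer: $-8$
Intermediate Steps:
$w = -2$ ($w = - \frac{30}{15} = \left(-30\right) \frac{1}{15} = -2$)
$w^{3} = \left(-2\right)^{3} = -8$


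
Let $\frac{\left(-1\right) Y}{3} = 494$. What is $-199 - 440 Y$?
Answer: $651881$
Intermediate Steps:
$Y = -1482$ ($Y = \left(-3\right) 494 = -1482$)
$-199 - 440 Y = -199 - -652080 = -199 + 652080 = 651881$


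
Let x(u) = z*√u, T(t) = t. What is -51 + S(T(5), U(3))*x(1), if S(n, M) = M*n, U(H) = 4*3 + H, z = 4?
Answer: 249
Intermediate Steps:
U(H) = 12 + H
x(u) = 4*√u
-51 + S(T(5), U(3))*x(1) = -51 + ((12 + 3)*5)*(4*√1) = -51 + (15*5)*(4*1) = -51 + 75*4 = -51 + 300 = 249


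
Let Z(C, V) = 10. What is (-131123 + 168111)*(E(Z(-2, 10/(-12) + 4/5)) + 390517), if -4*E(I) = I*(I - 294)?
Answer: 14470704276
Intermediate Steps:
E(I) = -I*(-294 + I)/4 (E(I) = -I*(I - 294)/4 = -I*(-294 + I)/4)
(-131123 + 168111)*(E(Z(-2, 10/(-12) + 4/5)) + 390517) = (-131123 + 168111)*((1/4)*10*(294 - 1*10) + 390517) = 36988*((1/4)*10*(294 - 10) + 390517) = 36988*((1/4)*10*284 + 390517) = 36988*(710 + 390517) = 36988*391227 = 14470704276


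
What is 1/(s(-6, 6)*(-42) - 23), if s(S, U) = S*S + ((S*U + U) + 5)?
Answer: -1/485 ≈ -0.0020619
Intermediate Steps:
s(S, U) = 5 + U + S² + S*U (s(S, U) = S² + ((U + S*U) + 5) = S² + (5 + U + S*U) = 5 + U + S² + S*U)
1/(s(-6, 6)*(-42) - 23) = 1/((5 + 6 + (-6)² - 6*6)*(-42) - 23) = 1/((5 + 6 + 36 - 36)*(-42) - 23) = 1/(11*(-42) - 23) = 1/(-462 - 23) = 1/(-485) = -1/485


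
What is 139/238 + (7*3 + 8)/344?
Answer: 27359/40936 ≈ 0.66834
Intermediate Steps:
139/238 + (7*3 + 8)/344 = 139*(1/238) + (21 + 8)*(1/344) = 139/238 + 29*(1/344) = 139/238 + 29/344 = 27359/40936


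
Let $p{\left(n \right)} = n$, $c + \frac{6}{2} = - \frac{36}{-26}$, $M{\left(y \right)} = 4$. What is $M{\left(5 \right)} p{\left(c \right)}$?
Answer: $- \frac{84}{13} \approx -6.4615$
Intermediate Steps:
$c = - \frac{21}{13}$ ($c = -3 - \frac{36}{-26} = -3 - - \frac{18}{13} = -3 + \frac{18}{13} = - \frac{21}{13} \approx -1.6154$)
$M{\left(5 \right)} p{\left(c \right)} = 4 \left(- \frac{21}{13}\right) = - \frac{84}{13}$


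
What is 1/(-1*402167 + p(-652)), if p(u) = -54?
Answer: -1/402221 ≈ -2.4862e-6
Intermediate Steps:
1/(-1*402167 + p(-652)) = 1/(-1*402167 - 54) = 1/(-402167 - 54) = 1/(-402221) = -1/402221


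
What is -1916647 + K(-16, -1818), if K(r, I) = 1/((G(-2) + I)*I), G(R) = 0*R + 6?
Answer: -6313849213751/3294216 ≈ -1.9166e+6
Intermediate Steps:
G(R) = 6 (G(R) = 0 + 6 = 6)
K(r, I) = 1/(I*(6 + I)) (K(r, I) = 1/((6 + I)*I) = 1/(I*(6 + I)))
-1916647 + K(-16, -1818) = -1916647 + 1/((-1818)*(6 - 1818)) = -1916647 - 1/1818/(-1812) = -1916647 - 1/1818*(-1/1812) = -1916647 + 1/3294216 = -6313849213751/3294216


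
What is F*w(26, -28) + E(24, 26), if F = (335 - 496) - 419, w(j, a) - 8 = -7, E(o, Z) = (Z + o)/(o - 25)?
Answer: -630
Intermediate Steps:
E(o, Z) = (Z + o)/(-25 + o)
w(j, a) = 1 (w(j, a) = 8 - 7 = 1)
F = -580 (F = -161 - 419 = -580)
F*w(26, -28) + E(24, 26) = -580*1 + (26 + 24)/(-25 + 24) = -580 + 50/(-1) = -580 - 1*50 = -580 - 50 = -630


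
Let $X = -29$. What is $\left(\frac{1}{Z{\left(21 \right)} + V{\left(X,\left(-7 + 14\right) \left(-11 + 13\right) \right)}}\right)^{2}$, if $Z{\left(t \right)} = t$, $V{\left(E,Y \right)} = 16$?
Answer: $\frac{1}{1369} \approx 0.00073046$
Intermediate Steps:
$\left(\frac{1}{Z{\left(21 \right)} + V{\left(X,\left(-7 + 14\right) \left(-11 + 13\right) \right)}}\right)^{2} = \left(\frac{1}{21 + 16}\right)^{2} = \left(\frac{1}{37}\right)^{2} = \frac{1}{1369}$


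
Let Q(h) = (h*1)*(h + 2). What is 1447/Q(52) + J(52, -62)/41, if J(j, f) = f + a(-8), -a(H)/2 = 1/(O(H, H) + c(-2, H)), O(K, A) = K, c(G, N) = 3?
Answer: -568229/575640 ≈ -0.98713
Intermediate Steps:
Q(h) = h*(2 + h)
a(H) = -2/(3 + H) (a(H) = -2/(H + 3) = -2/(3 + H))
J(j, f) = ⅖ + f (J(j, f) = f - 2/(3 - 8) = f - 2/(-5) = f - 2*(-⅕) = f + ⅖ = ⅖ + f)
1447/Q(52) + J(52, -62)/41 = 1447/((52*(2 + 52))) + (⅖ - 62)/41 = 1447/((52*54)) - 308/5*1/41 = 1447/2808 - 308/205 = -568229/575640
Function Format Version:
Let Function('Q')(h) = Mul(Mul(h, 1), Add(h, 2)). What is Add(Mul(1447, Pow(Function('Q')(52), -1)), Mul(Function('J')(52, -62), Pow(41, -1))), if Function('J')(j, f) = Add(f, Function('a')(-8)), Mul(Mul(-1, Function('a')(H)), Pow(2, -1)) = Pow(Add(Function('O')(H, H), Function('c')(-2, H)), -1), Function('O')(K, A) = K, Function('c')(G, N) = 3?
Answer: Rational(-568229, 575640) ≈ -0.98713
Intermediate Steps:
Function('Q')(h) = Mul(h, Add(2, h))
Function('a')(H) = Mul(-2, Pow(Add(3, H), -1)) (Function('a')(H) = Mul(-2, Pow(Add(H, 3), -1)) = Mul(-2, Pow(Add(3, H), -1)))
Function('J')(j, f) = Add(Rational(2, 5), f) (Function('J')(j, f) = Add(f, Mul(-2, Pow(Add(3, -8), -1))) = Add(f, Mul(-2, Pow(-5, -1))) = Add(f, Mul(-2, Rational(-1, 5))) = Add(f, Rational(2, 5)) = Add(Rational(2, 5), f))
Add(Mul(1447, Pow(Function('Q')(52), -1)), Mul(Function('J')(52, -62), Pow(41, -1))) = Add(Mul(1447, Pow(Mul(52, Add(2, 52)), -1)), Mul(Add(Rational(2, 5), -62), Pow(41, -1))) = Add(Mul(1447, Pow(Mul(52, 54), -1)), Mul(Rational(-308, 5), Rational(1, 41))) = Add(Mul(1447, Pow(2808, -1)), Rational(-308, 205)) = Add(Mul(1447, Rational(1, 2808)), Rational(-308, 205)) = Add(Rational(1447, 2808), Rational(-308, 205)) = Rational(-568229, 575640)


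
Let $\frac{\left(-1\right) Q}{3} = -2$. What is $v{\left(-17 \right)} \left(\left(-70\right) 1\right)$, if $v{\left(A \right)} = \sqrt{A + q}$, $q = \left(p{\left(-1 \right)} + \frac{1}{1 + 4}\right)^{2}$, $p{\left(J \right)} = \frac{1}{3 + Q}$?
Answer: $- \frac{14 i \sqrt{34229}}{9} \approx - 287.79 i$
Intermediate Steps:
$Q = 6$ ($Q = \left(-3\right) \left(-2\right) = 6$)
$p{\left(J \right)} = \frac{1}{9}$ ($p{\left(J \right)} = \frac{1}{3 + 6} = \frac{1}{9}$)
$q = \frac{196}{2025}$ ($q = \left(\frac{1}{9} + \frac{1}{1 + 4}\right)^{2} = \left(\frac{1}{9} + \frac{1}{5}\right)^{2} = \left(\frac{14}{45}\right)^{2} = \frac{196}{2025} \approx 0.09679$)
$v{\left(A \right)} = \sqrt{\frac{196}{2025} + A}$ ($v{\left(A \right)} = \sqrt{A + \frac{196}{2025}} = \sqrt{\frac{196}{2025} + A}$)
$v{\left(-17 \right)} \left(\left(-70\right) 1\right) = \frac{\sqrt{196 + 2025 \left(-17\right)}}{45} \left(\left(-70\right) 1\right) = \frac{\sqrt{196 - 34425}}{45} \left(-70\right) = \frac{\sqrt{-34229}}{45} \left(-70\right) = \frac{i \sqrt{34229}}{45} \left(-70\right) = - \frac{14 i \sqrt{34229}}{9}$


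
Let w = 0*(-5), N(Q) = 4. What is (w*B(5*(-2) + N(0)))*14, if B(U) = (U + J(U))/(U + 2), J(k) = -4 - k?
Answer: 0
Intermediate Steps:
w = 0
B(U) = -4/(2 + U) (B(U) = (U + (-4 - U))/(U + 2) = -4/(2 + U))
(w*B(5*(-2) + N(0)))*14 = (0*(-4/(2 + (5*(-2) + 4))))*14 = (0*(-4/(2 + (-10 + 4))))*14 = (0*(-4/(2 - 6)))*14 = (0*(-4/(-4)))*14 = (0*(-4*(-¼)))*14 = (0*1)*14 = 0*14 = 0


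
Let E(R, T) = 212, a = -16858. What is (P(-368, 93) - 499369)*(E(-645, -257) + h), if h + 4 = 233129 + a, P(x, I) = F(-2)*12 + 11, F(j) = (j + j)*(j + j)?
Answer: -108058956514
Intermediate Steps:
F(j) = 4*j² (F(j) = (2*j)*(2*j) = 4*j²)
P(x, I) = 203 (P(x, I) = (4*(-2)²)*12 + 11 = (4*4)*12 + 11 = 16*12 + 11 = 192 + 11 = 203)
h = 216267 (h = -4 + (233129 - 16858) = -4 + 216271 = 216267)
(P(-368, 93) - 499369)*(E(-645, -257) + h) = (203 - 499369)*(212 + 216267) = -499166*216479 = -108058956514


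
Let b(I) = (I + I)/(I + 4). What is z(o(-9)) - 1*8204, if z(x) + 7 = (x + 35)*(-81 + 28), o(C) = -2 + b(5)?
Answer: -90170/9 ≈ -10019.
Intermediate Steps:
b(I) = 2*I/(4 + I) (b(I) = (2*I)/(4 + I) = 2*I/(4 + I))
o(C) = -8/9 (o(C) = -2 + 2*5/(4 + 5) = -2 + 2*5/9 = -2 + 2*5*(1/9) = -2 + 10/9 = -8/9)
z(x) = -1862 - 53*x (z(x) = -7 + (x + 35)*(-81 + 28) = -7 + (35 + x)*(-53) = -7 + (-1855 - 53*x) = -1862 - 53*x)
z(o(-9)) - 1*8204 = (-1862 - 53*(-8/9)) - 1*8204 = (-1862 + 424/9) - 8204 = -16334/9 - 8204 = -90170/9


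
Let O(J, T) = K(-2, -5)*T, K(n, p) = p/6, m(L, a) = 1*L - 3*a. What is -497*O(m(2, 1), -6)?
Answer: -2485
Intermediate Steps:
m(L, a) = L - 3*a
K(n, p) = p/6 (K(n, p) = p*(⅙) = p/6)
O(J, T) = -5*T/6 (O(J, T) = ((⅙)*(-5))*T = -5*T/6)
-497*O(m(2, 1), -6) = -(-2485)*(-6)/6 = -497*5 = -2485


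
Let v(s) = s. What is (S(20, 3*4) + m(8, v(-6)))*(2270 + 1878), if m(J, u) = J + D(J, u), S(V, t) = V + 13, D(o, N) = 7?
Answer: 199104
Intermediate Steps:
S(V, t) = 13 + V
m(J, u) = 7 + J (m(J, u) = J + 7 = 7 + J)
(S(20, 3*4) + m(8, v(-6)))*(2270 + 1878) = ((13 + 20) + (7 + 8))*(2270 + 1878) = (33 + 15)*4148 = 48*4148 = 199104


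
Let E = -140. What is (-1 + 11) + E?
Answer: -130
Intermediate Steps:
(-1 + 11) + E = (-1 + 11) - 140 = 10 - 140 = -130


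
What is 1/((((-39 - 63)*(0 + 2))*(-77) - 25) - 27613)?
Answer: -1/11930 ≈ -8.3822e-5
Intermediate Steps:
1/((((-39 - 63)*(0 + 2))*(-77) - 25) - 27613) = 1/((-102*2*(-77) - 25) - 27613) = 1/((-204*(-77) - 25) - 27613) = 1/((15708 - 25) - 27613) = 1/(15683 - 27613) = 1/(-11930) = -1/11930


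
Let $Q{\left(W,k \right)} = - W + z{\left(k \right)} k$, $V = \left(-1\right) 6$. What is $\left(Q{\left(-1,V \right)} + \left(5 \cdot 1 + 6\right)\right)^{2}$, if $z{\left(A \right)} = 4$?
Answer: $144$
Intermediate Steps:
$V = -6$
$Q{\left(W,k \right)} = - W + 4 k$
$\left(Q{\left(-1,V \right)} + \left(5 \cdot 1 + 6\right)\right)^{2} = \left(\left(\left(-1\right) \left(-1\right) + 4 \left(-6\right)\right) + \left(5 \cdot 1 + 6\right)\right)^{2} = \left(\left(1 - 24\right) + \left(5 + 6\right)\right)^{2} = \left(-23 + 11\right)^{2} = \left(-12\right)^{2} = 144$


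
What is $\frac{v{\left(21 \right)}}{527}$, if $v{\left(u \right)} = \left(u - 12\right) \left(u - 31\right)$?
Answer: $- \frac{90}{527} \approx -0.17078$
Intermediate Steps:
$v{\left(u \right)} = \left(-31 + u\right) \left(-12 + u\right)$ ($v{\left(u \right)} = \left(-12 + u\right) \left(u - 31\right) = \left(-12 + u\right) \left(-31 + u\right) = \left(-31 + u\right) \left(-12 + u\right)$)
$\frac{v{\left(21 \right)}}{527} = \frac{372 + 21^{2} - 903}{527} = \left(372 + 441 - 903\right) \frac{1}{527} = \left(-90\right) \frac{1}{527} = - \frac{90}{527}$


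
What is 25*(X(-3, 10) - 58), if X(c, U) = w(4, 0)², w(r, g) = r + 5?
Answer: 575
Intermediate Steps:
w(r, g) = 5 + r
X(c, U) = 81 (X(c, U) = (5 + 4)² = 9² = 81)
25*(X(-3, 10) - 58) = 25*(81 - 58) = 25*23 = 575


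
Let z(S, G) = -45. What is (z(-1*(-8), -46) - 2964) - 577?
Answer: -3586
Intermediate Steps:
(z(-1*(-8), -46) - 2964) - 577 = (-45 - 2964) - 577 = -3009 - 577 = -3586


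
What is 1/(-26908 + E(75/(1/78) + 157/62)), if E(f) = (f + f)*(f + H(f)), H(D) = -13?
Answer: 1922/131321022531 ≈ 1.4636e-8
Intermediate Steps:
E(f) = 2*f*(-13 + f) (E(f) = (f + f)*(f - 13) = (2*f)*(-13 + f) = 2*f*(-13 + f))
1/(-26908 + E(75/(1/78) + 157/62)) = 1/(-26908 + 2*(75/(1/78) + 157/62)*(-13 + (75/(1/78) + 157/62))) = 1/(-26908 + 2*(75/(1/78) + 157*(1/62))*(-13 + (75/(1/78) + 157*(1/62)))) = 1/(-26908 + 2*(75*78 + 157/62)*(-13 + (75*78 + 157/62))) = 1/(-26908 + 2*(5850 + 157/62)*(-13 + (5850 + 157/62))) = 1/(-26908 + 2*(362857/62)*(-13 + 362857/62)) = 1/(-26908 + 2*(362857/62)*(362051/62)) = 1/(-26908 + 131372739707/1922) = 1/(131321022531/1922) = 1922/131321022531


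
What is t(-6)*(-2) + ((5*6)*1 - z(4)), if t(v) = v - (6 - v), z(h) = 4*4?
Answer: 50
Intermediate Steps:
z(h) = 16
t(v) = -6 + 2*v (t(v) = v + (-6 + v) = -6 + 2*v)
t(-6)*(-2) + ((5*6)*1 - z(4)) = (-6 + 2*(-6))*(-2) + ((5*6)*1 - 1*16) = (-6 - 12)*(-2) + (30*1 - 16) = -18*(-2) + (30 - 16) = 36 + 14 = 50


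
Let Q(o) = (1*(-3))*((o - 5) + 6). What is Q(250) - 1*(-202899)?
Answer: 202146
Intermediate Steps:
Q(o) = -3 - 3*o (Q(o) = -3*((-5 + o) + 6) = -3*(1 + o) = -3 - 3*o)
Q(250) - 1*(-202899) = (-3 - 3*250) - 1*(-202899) = (-3 - 750) + 202899 = -753 + 202899 = 202146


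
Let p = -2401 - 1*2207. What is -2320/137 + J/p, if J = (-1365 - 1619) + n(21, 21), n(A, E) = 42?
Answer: -5143753/315648 ≈ -16.296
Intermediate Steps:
p = -4608 (p = -2401 - 2207 = -4608)
J = -2942 (J = (-1365 - 1619) + 42 = -2984 + 42 = -2942)
-2320/137 + J/p = -2320/137 - 2942/(-4608) = -2320*1/137 - 2942*(-1/4608) = -2320/137 + 1471/2304 = -5143753/315648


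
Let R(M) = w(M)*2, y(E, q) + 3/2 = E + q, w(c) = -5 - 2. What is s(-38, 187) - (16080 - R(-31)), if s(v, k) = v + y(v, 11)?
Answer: -32321/2 ≈ -16161.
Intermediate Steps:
w(c) = -7
y(E, q) = -3/2 + E + q (y(E, q) = -3/2 + (E + q) = -3/2 + E + q)
s(v, k) = 19/2 + 2*v (s(v, k) = v + (-3/2 + v + 11) = v + (19/2 + v) = 19/2 + 2*v)
R(M) = -14 (R(M) = -7*2 = -14)
s(-38, 187) - (16080 - R(-31)) = (19/2 + 2*(-38)) - (16080 - 1*(-14)) = (19/2 - 76) - (16080 + 14) = -133/2 - 1*16094 = -133/2 - 16094 = -32321/2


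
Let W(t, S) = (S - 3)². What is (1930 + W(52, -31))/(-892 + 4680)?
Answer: 1543/1894 ≈ 0.81468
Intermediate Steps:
W(t, S) = (-3 + S)²
(1930 + W(52, -31))/(-892 + 4680) = (1930 + (-3 - 31)²)/(-892 + 4680) = (1930 + (-34)²)/3788 = (1930 + 1156)*(1/3788) = 3086*(1/3788) = 1543/1894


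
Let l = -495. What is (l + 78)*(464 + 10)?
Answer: -197658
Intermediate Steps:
(l + 78)*(464 + 10) = (-495 + 78)*(464 + 10) = -417*474 = -197658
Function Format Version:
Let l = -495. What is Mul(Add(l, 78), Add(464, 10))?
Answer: -197658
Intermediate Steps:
Mul(Add(l, 78), Add(464, 10)) = Mul(Add(-495, 78), Add(464, 10)) = Mul(-417, 474) = -197658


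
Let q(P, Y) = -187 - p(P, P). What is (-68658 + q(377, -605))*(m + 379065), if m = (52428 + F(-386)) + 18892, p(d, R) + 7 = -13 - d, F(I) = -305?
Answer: -30807075840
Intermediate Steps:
p(d, R) = -20 - d (p(d, R) = -7 + (-13 - d) = -20 - d)
q(P, Y) = -167 + P (q(P, Y) = -187 - (-20 - P) = -187 + (20 + P) = -167 + P)
m = 71015 (m = (52428 - 305) + 18892 = 52123 + 18892 = 71015)
(-68658 + q(377, -605))*(m + 379065) = (-68658 + (-167 + 377))*(71015 + 379065) = (-68658 + 210)*450080 = -68448*450080 = -30807075840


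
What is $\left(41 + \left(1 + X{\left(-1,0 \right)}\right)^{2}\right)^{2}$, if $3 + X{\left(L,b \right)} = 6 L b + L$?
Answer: $2500$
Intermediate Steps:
$X{\left(L,b \right)} = -3 + L + 6 L b$ ($X{\left(L,b \right)} = -3 + \left(6 L b + L\right) = -3 + \left(L + 6 L b\right) = -3 + L + 6 L b$)
$\left(41 + \left(1 + X{\left(-1,0 \right)}\right)^{2}\right)^{2} = \left(41 + \left(1 - \left(4 + 0\right)\right)^{2}\right)^{2} = \left(41 + \left(1 - 4\right)^{2}\right)^{2} = \left(41 + \left(-3\right)^{2}\right)^{2} = \left(41 + 9\right)^{2} = 50^{2} = 2500$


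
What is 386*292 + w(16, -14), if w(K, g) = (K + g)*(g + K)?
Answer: 112716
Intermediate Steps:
w(K, g) = (K + g)² (w(K, g) = (K + g)*(K + g) = (K + g)²)
386*292 + w(16, -14) = 386*292 + (16 - 14)² = 112712 + 2² = 112712 + 4 = 112716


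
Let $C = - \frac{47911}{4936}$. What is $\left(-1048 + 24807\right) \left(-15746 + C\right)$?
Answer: $- \frac{1847741397753}{4936} \approx -3.7434 \cdot 10^{8}$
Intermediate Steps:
$C = - \frac{47911}{4936}$ ($C = \left(-47911\right) \frac{1}{4936} = - \frac{47911}{4936} \approx -9.7064$)
$\left(-1048 + 24807\right) \left(-15746 + C\right) = \left(-1048 + 24807\right) \left(-15746 - \frac{47911}{4936}\right) = 23759 \left(- \frac{77770167}{4936}\right) = - \frac{1847741397753}{4936}$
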